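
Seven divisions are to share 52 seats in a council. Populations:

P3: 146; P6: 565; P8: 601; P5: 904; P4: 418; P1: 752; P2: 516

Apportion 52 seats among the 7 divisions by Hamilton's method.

P3=2, P6=7, P8=8, P5=12, P4=6, P1=10, P2=7

The standard divisor is 3902/52 ≈ 75.038.
Standard quotas: P3 1.946, P6 7.529, P8 8.009, P5 12.047, P4 5.570, P1 10.022, P2 6.876.
Lower quotas: P3 1, P6 7, P8 8, P5 12, P4 5, P1 10, P2 6 (sum 49, leaving 3 seats).
Remainders in descending order: P3 0.946, P2 0.876, P4 0.570, P6 0.529, P5 0.047, P1 0.022, P8 0.009.
The surplus seats go to P3, P2, P4.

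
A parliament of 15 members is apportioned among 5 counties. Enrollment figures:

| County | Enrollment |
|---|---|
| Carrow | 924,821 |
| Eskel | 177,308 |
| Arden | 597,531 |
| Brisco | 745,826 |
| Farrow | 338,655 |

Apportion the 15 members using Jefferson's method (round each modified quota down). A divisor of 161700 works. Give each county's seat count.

Carrow 5, Eskel 1, Arden 3, Brisco 4, Farrow 2

With modified divisor 161700: modified quotas Carrow 5.719, Eskel 1.097, Arden 3.695, Brisco 4.612, Farrow 2.094.
Rounding down: Carrow 5, Eskel 1, Arden 3, Brisco 4, Farrow 2 (total 15).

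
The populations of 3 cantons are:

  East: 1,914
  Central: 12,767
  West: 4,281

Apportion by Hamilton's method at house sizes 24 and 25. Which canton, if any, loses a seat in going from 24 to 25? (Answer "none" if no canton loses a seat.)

East

At 24 seats: East 3, Central 16, West 5.
At 25 seats: East 2, Central 17, West 6.
East drops from 3 to 2.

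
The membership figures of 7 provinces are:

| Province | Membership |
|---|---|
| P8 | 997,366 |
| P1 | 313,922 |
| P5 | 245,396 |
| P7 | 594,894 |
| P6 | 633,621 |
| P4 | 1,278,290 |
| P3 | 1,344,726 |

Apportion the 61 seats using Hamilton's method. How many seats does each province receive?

The standard divisor is 5408215/61 ≈ 88659.262.
Standard quotas: P8 11.2494, P1 3.5408, P5 2.7679, P7 6.7099, P6 7.1467, P4 14.4180, P3 15.1673.
Lower quotas: P8 11, P1 3, P5 2, P7 6, P6 7, P4 14, P3 15 (sum 58, leaving 3 seats).
Remainders in descending order: P5 0.7679, P7 0.7099, P1 0.5408, P4 0.4180, P8 0.2494, P3 0.1673, P6 0.1467.
The surplus seats go to P5, P7, P1.

P8 11, P1 4, P5 3, P7 7, P6 7, P4 14, P3 15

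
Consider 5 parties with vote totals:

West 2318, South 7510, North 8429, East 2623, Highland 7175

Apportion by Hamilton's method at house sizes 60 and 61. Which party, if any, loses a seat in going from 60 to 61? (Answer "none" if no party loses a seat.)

none

At 60 seats: West 5, South 16, North 18, East 6, Highland 15.
At 61 seats: West 5, South 16, North 18, East 6, Highland 16.
No party's allocation decreased.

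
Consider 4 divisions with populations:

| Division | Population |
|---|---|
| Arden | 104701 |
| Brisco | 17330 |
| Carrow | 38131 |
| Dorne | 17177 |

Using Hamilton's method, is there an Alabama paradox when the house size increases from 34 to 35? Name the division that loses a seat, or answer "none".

Brisco

At 34 seats: Arden 20, Brisco 4, Carrow 7, Dorne 3.
At 35 seats: Arden 21, Brisco 3, Carrow 8, Dorne 3.
Brisco drops from 4 to 3.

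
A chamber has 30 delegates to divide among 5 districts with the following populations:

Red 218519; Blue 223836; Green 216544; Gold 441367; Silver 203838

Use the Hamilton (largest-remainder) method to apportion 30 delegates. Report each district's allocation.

Red: 5, Blue: 5, Green: 5, Gold: 10, Silver: 5

The standard divisor is 1304104/30 ≈ 43470.133.
Standard quotas: Red 5.0269, Blue 5.1492, Green 4.9814, Gold 10.1533, Silver 4.6892.
Lower quotas: Red 5, Blue 5, Green 4, Gold 10, Silver 4 (sum 28, leaving 2 seats).
Remainders in descending order: Green 0.9814, Silver 0.6892, Gold 0.1533, Blue 0.1492, Red 0.0269.
Largest remainders: Green, Silver receive the extra seats.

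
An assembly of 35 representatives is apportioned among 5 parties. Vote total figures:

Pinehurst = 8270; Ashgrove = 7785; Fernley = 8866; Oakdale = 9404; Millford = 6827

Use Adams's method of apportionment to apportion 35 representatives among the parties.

Standard divisor 41152/35 ≈ 1175.771; standard quotas: Pinehurst 7.034, Ashgrove 6.621, Fernley 7.541, Oakdale 7.998, Millford 5.806.
Rounding up gives 8, 7, 8, 8, 6 = 37 seats, so the divisor must be adjusted.
With modified divisor 1280: modified quotas Pinehurst 6.461, Ashgrove 6.082, Fernley 6.927, Oakdale 7.347, Millford 5.334.
Rounding up: Pinehurst 7, Ashgrove 7, Fernley 7, Oakdale 8, Millford 6 (total 35).

Pinehurst 7, Ashgrove 7, Fernley 7, Oakdale 8, Millford 6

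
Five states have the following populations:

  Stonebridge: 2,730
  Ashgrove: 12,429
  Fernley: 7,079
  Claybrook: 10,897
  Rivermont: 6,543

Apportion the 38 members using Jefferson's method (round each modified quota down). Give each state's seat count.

Stonebridge: 2; Ashgrove: 12; Fernley: 7; Claybrook: 11; Rivermont: 6

Standard divisor 39678/38 ≈ 1044.158; standard quotas: Stonebridge 2.615, Ashgrove 11.903, Fernley 6.780, Claybrook 10.436, Rivermont 6.266.
Rounding down gives 2, 11, 6, 10, 6 = 35 seats, so the divisor must be adjusted.
With modified divisor 970: modified quotas Stonebridge 2.814, Ashgrove 12.813, Fernley 7.298, Claybrook 11.234, Rivermont 6.745.
Rounding down: Stonebridge 2, Ashgrove 12, Fernley 7, Claybrook 11, Rivermont 6 (total 38).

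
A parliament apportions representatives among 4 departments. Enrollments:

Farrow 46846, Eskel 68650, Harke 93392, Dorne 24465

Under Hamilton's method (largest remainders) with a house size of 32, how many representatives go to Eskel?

9

The standard divisor is 233353/32 ≈ 7292.281.
Standard quotas: Farrow 6.4241, Eskel 9.4141, Harke 12.8070, Dorne 3.3549.
Lower quotas: Farrow 6, Eskel 9, Harke 12, Dorne 3 (sum 30, leaving 2 seats).
Remainders in descending order: Harke 0.8070, Farrow 0.4241, Eskel 0.4141, Dorne 0.3549.
The surplus seats go to Harke, Farrow.
Eskel receives 9.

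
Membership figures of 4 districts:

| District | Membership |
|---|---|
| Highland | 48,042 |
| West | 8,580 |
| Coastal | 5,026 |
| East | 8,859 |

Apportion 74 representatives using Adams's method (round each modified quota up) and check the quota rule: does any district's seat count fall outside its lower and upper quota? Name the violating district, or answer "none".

Standard quotas: Highland 50.422, West 9.005, Coastal 5.275, East 9.298.
Adams allocation: Highland 49, West 9, Coastal 6, East 10.
Highland has quota 50.422 (lower 50, upper 51) but receives 49 — outside the quota interval.

Highland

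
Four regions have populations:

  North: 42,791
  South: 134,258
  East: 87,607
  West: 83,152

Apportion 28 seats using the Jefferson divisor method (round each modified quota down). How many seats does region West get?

Standard divisor 347808/28 ≈ 12421.714; standard quotas: North 3.445, South 10.808, East 7.053, West 6.694.
Rounding down gives 3, 10, 7, 6 = 26 seats, so the divisor must be adjusted.
With modified divisor 11500: modified quotas North 3.721, South 11.675, East 7.618, West 7.231.
Rounding down: North 3, South 11, East 7, West 7 (total 28).
West receives 7.

7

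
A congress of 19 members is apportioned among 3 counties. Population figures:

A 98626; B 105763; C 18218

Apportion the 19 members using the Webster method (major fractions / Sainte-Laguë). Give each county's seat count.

Standard divisor 222607/19 ≈ 11716.158; standard quotas: A 8.418, B 9.027, C 1.555.
Rounding to the nearest integer gives A 8, B 9, C 2 — total 19, matching the house size, so no adjustment is needed.

A 8, B 9, C 2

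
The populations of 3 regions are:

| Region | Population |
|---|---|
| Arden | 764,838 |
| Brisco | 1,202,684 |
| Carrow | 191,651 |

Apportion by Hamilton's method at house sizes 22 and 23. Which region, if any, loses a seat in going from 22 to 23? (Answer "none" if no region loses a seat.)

none

At 22 seats: Arden 8, Brisco 12, Carrow 2.
At 23 seats: Arden 8, Brisco 13, Carrow 2.
No region's allocation decreased.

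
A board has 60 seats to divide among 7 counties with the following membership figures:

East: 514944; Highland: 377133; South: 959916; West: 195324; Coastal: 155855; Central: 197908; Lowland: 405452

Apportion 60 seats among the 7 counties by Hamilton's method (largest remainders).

East 11, Highland 8, South 21, West 4, Coastal 3, Central 4, Lowland 9

Total 2806532; standard divisor 2806532/60 ≈ 46775.533.
Standard quotas: East 11.0088, Highland 8.0626, South 20.5218, West 4.1758, Coastal 3.3320, Central 4.2310, Lowland 8.6680.
Lower quotas: East 11, Highland 8, South 20, West 4, Coastal 3, Central 4, Lowland 8 (sum 58, leaving 2 seats).
Remainders in descending order: Lowland 0.6680, South 0.5218, Coastal 0.3320, Central 0.2310, West 0.1758, Highland 0.0626, East 0.0088.
The surplus seats go to Lowland, South.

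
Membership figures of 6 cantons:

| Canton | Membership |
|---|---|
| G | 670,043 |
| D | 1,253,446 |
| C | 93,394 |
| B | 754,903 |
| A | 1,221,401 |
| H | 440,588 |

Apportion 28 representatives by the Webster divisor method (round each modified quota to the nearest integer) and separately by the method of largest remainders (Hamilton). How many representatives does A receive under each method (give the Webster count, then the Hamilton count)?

7 and 8

Webster: G 4, D 8, C 1, B 5, A 7, H 3.
Hamilton: G 4, D 8, C 0, B 5, A 8, H 3.
A gets 7 under Webster and 8 under Hamilton.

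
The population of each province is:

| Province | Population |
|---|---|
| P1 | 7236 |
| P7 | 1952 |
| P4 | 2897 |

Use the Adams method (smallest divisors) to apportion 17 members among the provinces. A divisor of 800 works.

With modified divisor 800: modified quotas P1 9.045, P7 2.440, P4 3.621.
Rounding up: P1 10, P7 3, P4 4 (total 17).

P1: 10; P7: 3; P4: 4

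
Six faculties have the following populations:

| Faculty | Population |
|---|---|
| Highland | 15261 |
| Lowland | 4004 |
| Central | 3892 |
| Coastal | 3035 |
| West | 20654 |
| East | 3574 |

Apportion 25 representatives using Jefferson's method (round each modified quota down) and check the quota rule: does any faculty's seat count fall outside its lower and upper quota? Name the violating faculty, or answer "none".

Standard quotas: Highland 7.567, Lowland 1.985, Central 1.930, Coastal 1.505, West 10.241, East 1.772.
Jefferson allocation: Highland 8, Lowland 2, Central 2, Coastal 1, West 11, East 1.
Every allocation lies between the lower and upper quota.

none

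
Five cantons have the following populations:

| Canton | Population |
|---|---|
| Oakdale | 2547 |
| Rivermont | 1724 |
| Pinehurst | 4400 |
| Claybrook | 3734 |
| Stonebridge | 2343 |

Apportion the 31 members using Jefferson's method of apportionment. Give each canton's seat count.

Standard divisor 14748/31 ≈ 475.742; standard quotas: Oakdale 5.354, Rivermont 3.624, Pinehurst 9.249, Claybrook 7.849, Stonebridge 4.925.
Rounding down gives 5, 3, 9, 7, 4 = 28 seats, so the divisor must be adjusted.
With modified divisor 436: modified quotas Oakdale 5.842, Rivermont 3.954, Pinehurst 10.092, Claybrook 8.564, Stonebridge 5.374.
Rounding down: Oakdale 5, Rivermont 3, Pinehurst 10, Claybrook 8, Stonebridge 5 (total 31).

Oakdale 5, Rivermont 3, Pinehurst 10, Claybrook 8, Stonebridge 5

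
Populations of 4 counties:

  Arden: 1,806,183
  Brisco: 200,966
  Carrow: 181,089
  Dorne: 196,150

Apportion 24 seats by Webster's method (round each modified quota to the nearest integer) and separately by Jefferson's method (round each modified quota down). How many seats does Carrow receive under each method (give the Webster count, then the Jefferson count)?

2 and 1

Webster: Arden 18, Brisco 2, Carrow 2, Dorne 2.
Jefferson: Arden 19, Brisco 2, Carrow 1, Dorne 2.
Carrow gets 2 under Webster and 1 under Jefferson.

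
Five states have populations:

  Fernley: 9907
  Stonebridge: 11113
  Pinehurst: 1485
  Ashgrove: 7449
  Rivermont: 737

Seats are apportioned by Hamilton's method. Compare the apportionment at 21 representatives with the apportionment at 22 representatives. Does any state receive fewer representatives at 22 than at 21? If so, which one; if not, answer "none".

none

At 21 seats: Fernley 7, Stonebridge 8, Pinehurst 1, Ashgrove 5, Rivermont 0.
At 22 seats: Fernley 7, Stonebridge 8, Pinehurst 1, Ashgrove 5, Rivermont 1.
No state's allocation decreased.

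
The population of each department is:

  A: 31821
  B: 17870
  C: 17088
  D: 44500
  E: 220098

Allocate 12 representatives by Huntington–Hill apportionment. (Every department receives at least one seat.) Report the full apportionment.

A=1, B=1, C=1, D=2, E=7

With divisor 30439: modified quotas A 1.045, B 0.587, C 0.561, D 1.462, E 7.231.
Geometric-mean thresholds: A √(1·2)=1.414, B (min 1), C (min 1), D √(1·2)=1.414, E √(7·8)=7.483.
Each quota rounded against its threshold gives A 1, B 1, C 1, D 2, E 7 (total 12).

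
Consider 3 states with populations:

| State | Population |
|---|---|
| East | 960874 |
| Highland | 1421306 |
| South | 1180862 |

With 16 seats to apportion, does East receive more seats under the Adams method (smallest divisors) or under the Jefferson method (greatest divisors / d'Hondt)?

Adams: East 5, Highland 6, South 5.
Jefferson: East 4, Highland 7, South 5.
East gets 5 under Adams and 4 under Jefferson.

Adams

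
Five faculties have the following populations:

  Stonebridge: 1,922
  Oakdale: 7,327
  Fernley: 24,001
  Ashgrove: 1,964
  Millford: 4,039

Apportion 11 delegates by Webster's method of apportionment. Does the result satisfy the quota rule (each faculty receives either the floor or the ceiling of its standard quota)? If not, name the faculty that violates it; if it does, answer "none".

none

Standard quotas: Stonebridge 0.539, Oakdale 2.053, Fernley 6.726, Ashgrove 0.550, Millford 1.132.
Webster allocation: Stonebridge 1, Oakdale 2, Fernley 6, Ashgrove 1, Millford 1.
Every allocation lies between the lower and upper quota.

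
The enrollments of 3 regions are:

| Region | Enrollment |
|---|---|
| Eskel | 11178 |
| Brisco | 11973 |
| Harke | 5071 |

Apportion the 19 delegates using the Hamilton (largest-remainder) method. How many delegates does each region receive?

Eskel 8, Brisco 8, Harke 3

Total 28222; standard divisor 28222/19 ≈ 1485.368.
Standard quotas: Eskel 7.5254, Brisco 8.0606, Harke 3.4140.
Lower quotas: Eskel 7, Brisco 8, Harke 3 (sum 18, leaving 1 seat).
Remainders in descending order: Eskel 0.5254, Harke 0.4140, Brisco 0.0606.
Largest remainder: Eskel receives the extra seat.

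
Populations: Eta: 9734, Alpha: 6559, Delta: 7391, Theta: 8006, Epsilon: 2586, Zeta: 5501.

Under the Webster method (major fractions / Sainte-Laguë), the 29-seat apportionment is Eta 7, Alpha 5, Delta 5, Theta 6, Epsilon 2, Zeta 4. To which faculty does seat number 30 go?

Priority for the next seat is population ÷ (current seats + 0.5).
Priorities: Eta 1297.867, Alpha 1192.545, Delta 1343.818, Theta 1231.692, Epsilon 1034.400, Zeta 1222.444.
Highest priority: Delta.

Delta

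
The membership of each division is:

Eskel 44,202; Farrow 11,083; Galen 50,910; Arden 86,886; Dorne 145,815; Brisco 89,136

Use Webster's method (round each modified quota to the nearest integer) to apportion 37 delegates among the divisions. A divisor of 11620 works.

With modified divisor 11620: modified quotas Eskel 3.804, Farrow 0.954, Galen 4.381, Arden 7.477, Dorne 12.549, Brisco 7.671.
Rounding to the nearest integer: Eskel 4, Farrow 1, Galen 4, Arden 7, Dorne 13, Brisco 8 (total 37).

Eskel 4, Farrow 1, Galen 4, Arden 7, Dorne 13, Brisco 8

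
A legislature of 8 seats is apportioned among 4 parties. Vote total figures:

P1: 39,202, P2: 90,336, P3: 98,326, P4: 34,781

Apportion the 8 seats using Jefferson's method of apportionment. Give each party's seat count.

P1: 1, P2: 3, P3: 3, P4: 1

Standard divisor 262645/8 ≈ 32830.625; standard quotas: P1 1.194, P2 2.752, P3 2.995, P4 1.059.
Rounding down gives 1, 2, 2, 1 = 6 seats, so the divisor must be adjusted.
With modified divisor 27300: modified quotas P1 1.436, P2 3.309, P3 3.602, P4 1.274.
Rounding down: P1 1, P2 3, P3 3, P4 1 (total 8).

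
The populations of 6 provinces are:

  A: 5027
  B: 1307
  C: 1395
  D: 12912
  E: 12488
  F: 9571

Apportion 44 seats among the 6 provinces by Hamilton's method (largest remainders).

A 5; B 1; C 2; D 13; E 13; F 10

The standard divisor is 42700/44 ≈ 970.455.
Standard quotas: A 5.1800, B 1.3468, C 1.4375, D 13.3051, E 12.8682, F 9.8624.
Lower quotas: A 5, B 1, C 1, D 13, E 12, F 9 (sum 41, leaving 3 seats).
Remainders in descending order: E 0.8682, F 0.8624, C 0.4375, B 0.3468, D 0.3051, A 0.1800.
Largest remainders: E, F, C receive the extra seats.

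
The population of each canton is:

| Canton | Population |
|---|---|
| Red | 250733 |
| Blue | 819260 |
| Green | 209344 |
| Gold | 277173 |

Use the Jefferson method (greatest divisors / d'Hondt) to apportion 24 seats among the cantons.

Red 4, Blue 13, Green 3, Gold 4

Standard divisor 1556510/24 ≈ 64854.583; standard quotas: Red 3.866, Blue 12.632, Green 3.228, Gold 4.274.
Rounding down gives 3, 12, 3, 4 = 22 seats, so the divisor must be adjusted.
With modified divisor 60600: modified quotas Red 4.138, Blue 13.519, Green 3.455, Gold 4.574.
Rounding down: Red 4, Blue 13, Green 3, Gold 4 (total 24).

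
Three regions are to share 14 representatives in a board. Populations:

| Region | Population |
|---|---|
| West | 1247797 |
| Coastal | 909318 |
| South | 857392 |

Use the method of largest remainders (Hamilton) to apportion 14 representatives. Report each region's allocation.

West 6; Coastal 4; South 4

Total 3014507; standard divisor 3014507/14 ≈ 215321.929.
Standard quotas: West 5.7950, Coastal 4.2231, South 3.9819.
Lower quotas: West 5, Coastal 4, South 3 (sum 12, leaving 2 seats).
Remainders in descending order: South 0.9819, West 0.7950, Coastal 0.2231.
Largest remainders: South, West receive the extra seats.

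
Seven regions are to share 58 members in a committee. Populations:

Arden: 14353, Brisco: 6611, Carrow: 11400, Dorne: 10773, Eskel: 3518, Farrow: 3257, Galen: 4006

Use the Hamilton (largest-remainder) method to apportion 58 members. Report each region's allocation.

Total 53918; standard divisor 53918/58 ≈ 929.621.
Standard quotas: Arden 15.4396, Brisco 7.1115, Carrow 12.2631, Dorne 11.5886, Eskel 3.7843, Farrow 3.5036, Galen 4.3093.
Lower quotas: Arden 15, Brisco 7, Carrow 12, Dorne 11, Eskel 3, Farrow 3, Galen 4 (sum 55, leaving 3 seats).
Remainders in descending order: Eskel 0.7843, Dorne 0.5886, Farrow 0.5036, Arden 0.4396, Galen 0.3093, Carrow 0.2631, Brisco 0.1115.
Largest remainders: Eskel, Dorne, Farrow receive the extra seats.

Arden 15, Brisco 7, Carrow 12, Dorne 12, Eskel 4, Farrow 4, Galen 4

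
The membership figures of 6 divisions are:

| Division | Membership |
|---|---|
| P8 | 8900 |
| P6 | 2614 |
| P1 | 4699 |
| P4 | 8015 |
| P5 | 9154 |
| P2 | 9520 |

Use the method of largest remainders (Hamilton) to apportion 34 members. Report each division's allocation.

Total 42902; standard divisor 42902/34 ≈ 1261.824.
Standard quotas: P8 7.0533, P6 2.0716, P1 3.7240, P4 6.3519, P5 7.2546, P2 7.5446.
Lower quotas: P8 7, P6 2, P1 3, P4 6, P5 7, P2 7 (sum 32, leaving 2 seats).
Remainders in descending order: P1 0.7240, P2 0.5446, P4 0.3519, P5 0.2546, P6 0.0716, P8 0.0533.
Largest remainders: P1, P2 receive the extra seats.

P8 7, P6 2, P1 4, P4 6, P5 7, P2 8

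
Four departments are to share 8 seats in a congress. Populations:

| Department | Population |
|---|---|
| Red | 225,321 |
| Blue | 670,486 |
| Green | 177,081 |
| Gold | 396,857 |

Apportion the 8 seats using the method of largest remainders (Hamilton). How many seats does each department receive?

The standard divisor is 1469745/8 ≈ 183718.125.
Standard quotas: Red 1.2264, Blue 3.6495, Green 0.9639, Gold 2.1601.
Lower quotas: Red 1, Blue 3, Green 0, Gold 2 (sum 6, leaving 2 seats).
Remainders in descending order: Green 0.9639, Blue 0.6495, Red 0.2264, Gold 0.1601.
Largest remainders: Green, Blue receive the extra seats.

Red: 1; Blue: 4; Green: 1; Gold: 2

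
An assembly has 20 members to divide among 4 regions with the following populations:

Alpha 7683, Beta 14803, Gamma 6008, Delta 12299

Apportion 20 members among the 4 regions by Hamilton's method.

Alpha=4, Beta=7, Gamma=3, Delta=6

The standard divisor is 40793/20 ≈ 2039.65.
Standard quotas: Alpha 3.7668, Beta 7.2576, Gamma 2.9456, Delta 6.0300.
Lower quotas: Alpha 3, Beta 7, Gamma 2, Delta 6 (sum 18, leaving 2 seats).
Remainders in descending order: Gamma 0.9456, Alpha 0.7668, Beta 0.2576, Delta 0.0300.
The surplus seats go to Gamma, Alpha.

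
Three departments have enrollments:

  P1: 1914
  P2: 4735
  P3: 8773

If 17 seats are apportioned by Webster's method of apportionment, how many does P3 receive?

10

Standard divisor 15422/17 ≈ 907.176; standard quotas: P1 2.110, P2 5.219, P3 9.671.
Rounding to the nearest integer gives P1 2, P2 5, P3 10 — total 17, matching the house size, so no adjustment is needed.
P3 receives 10.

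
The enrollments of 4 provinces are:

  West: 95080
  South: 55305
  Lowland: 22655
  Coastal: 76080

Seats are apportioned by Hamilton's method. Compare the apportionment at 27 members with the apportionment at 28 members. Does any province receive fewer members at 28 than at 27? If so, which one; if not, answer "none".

Lowland

At 27 seats: West 10, South 6, Lowland 3, Coastal 8.
At 28 seats: West 11, South 6, Lowland 2, Coastal 9.
Lowland drops from 3 to 2.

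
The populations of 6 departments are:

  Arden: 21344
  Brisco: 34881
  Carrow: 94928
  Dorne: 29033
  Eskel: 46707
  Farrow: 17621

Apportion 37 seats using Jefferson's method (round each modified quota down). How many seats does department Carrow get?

16

Standard divisor 244514/37 ≈ 6608.486; standard quotas: Arden 3.230, Brisco 5.278, Carrow 14.365, Dorne 4.393, Eskel 7.068, Farrow 2.666.
Rounding down gives 3, 5, 14, 4, 7, 2 = 35 seats, so the divisor must be adjusted.
With modified divisor 5915.2: modified quotas Arden 3.608, Brisco 5.897, Carrow 16.048, Dorne 4.908, Eskel 7.896, Farrow 2.979.
Rounding down: Arden 3, Brisco 5, Carrow 16, Dorne 4, Eskel 7, Farrow 2 (total 37).
Carrow receives 16.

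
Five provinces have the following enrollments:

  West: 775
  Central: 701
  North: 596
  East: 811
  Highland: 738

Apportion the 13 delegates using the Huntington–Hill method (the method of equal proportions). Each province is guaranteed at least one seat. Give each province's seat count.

With divisor 294: modified quotas West 2.636, Central 2.384, North 2.027, East 2.759, Highland 2.510.
Geometric-mean thresholds: West √(2·3)=2.449, Central √(2·3)=2.449, North √(2·3)=2.449, East √(2·3)=2.449, Highland √(2·3)=2.449.
Each quota rounded against its threshold gives West 3, Central 2, North 2, East 3, Highland 3 (total 13).

West: 3, Central: 2, North: 2, East: 3, Highland: 3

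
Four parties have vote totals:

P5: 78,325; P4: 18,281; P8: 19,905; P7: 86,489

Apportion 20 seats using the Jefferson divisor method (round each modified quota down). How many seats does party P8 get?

2

Standard divisor 203000/20 ≈ 10150; standard quotas: P5 7.717, P4 1.801, P8 1.961, P7 8.521.
Rounding down gives 7, 1, 1, 8 = 17 seats, so the divisor must be adjusted.
With modified divisor 9400: modified quotas P5 8.332, P4 1.945, P8 2.118, P7 9.201.
Rounding down: P5 8, P4 1, P8 2, P7 9 (total 20).
P8 receives 2.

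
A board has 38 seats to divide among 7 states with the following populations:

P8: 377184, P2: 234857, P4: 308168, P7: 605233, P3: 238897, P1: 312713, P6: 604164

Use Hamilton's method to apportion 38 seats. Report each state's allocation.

P8 5, P2 3, P4 4, P7 9, P3 3, P1 5, P6 9

The standard divisor is 2681216/38 ≈ 70558.316.
Standard quotas: P8 5.3457, P2 3.3286, P4 4.3676, P7 8.5778, P3 3.3858, P1 4.4320, P6 8.5626.
Lower quotas: P8 5, P2 3, P4 4, P7 8, P3 3, P1 4, P6 8 (sum 35, leaving 3 seats).
Remainders in descending order: P7 0.5778, P6 0.5626, P1 0.4320, P3 0.3858, P4 0.3676, P8 0.3457, P2 0.3286.
Largest remainders: P7, P6, P1 receive the extra seats.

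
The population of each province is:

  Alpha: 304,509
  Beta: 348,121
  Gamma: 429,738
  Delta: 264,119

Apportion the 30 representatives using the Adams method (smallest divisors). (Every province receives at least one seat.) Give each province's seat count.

Alpha 7, Beta 8, Gamma 9, Delta 6

Standard divisor 1346487/30 ≈ 44882.9; standard quotas: Alpha 6.785, Beta 7.756, Gamma 9.575, Delta 5.885.
Rounding up gives 7, 8, 10, 6 = 31 seats, so the divisor must be adjusted.
With modified divisor 48700: modified quotas Alpha 6.253, Beta 7.148, Gamma 8.824, Delta 5.423.
Rounding up: Alpha 7, Beta 8, Gamma 9, Delta 6 (total 30).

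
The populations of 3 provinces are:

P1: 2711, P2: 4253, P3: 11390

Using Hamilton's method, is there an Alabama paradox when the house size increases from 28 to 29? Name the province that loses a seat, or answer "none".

none

At 28 seats: P1 4, P2 7, P3 17.
At 29 seats: P1 4, P2 7, P3 18.
No province's allocation decreased.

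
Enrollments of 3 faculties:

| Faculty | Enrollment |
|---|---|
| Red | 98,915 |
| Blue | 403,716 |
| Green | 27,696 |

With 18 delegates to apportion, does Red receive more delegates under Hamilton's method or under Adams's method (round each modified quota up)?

Adams

Hamilton: Red 3, Blue 14, Green 1.
Adams: Red 4, Blue 13, Green 1.
Red gets 3 under Hamilton and 4 under Adams.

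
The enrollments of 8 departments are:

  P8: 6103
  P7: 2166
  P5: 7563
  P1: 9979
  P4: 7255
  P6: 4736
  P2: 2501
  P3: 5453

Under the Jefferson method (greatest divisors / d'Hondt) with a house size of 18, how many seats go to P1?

4

Standard divisor 45756/18 ≈ 2542; standard quotas: P8 2.401, P7 0.852, P5 2.975, P1 3.926, P4 2.854, P6 1.863, P2 0.984, P3 2.145.
Rounding down gives 2, 0, 2, 3, 2, 1, 0, 2 = 12 seats, so the divisor must be adjusted.
With modified divisor 2100: modified quotas P8 2.906, P7 1.031, P5 3.601, P1 4.752, P4 3.455, P6 2.255, P2 1.191, P3 2.597.
Rounding down: P8 2, P7 1, P5 3, P1 4, P4 3, P6 2, P2 1, P3 2 (total 18).
P1 receives 4.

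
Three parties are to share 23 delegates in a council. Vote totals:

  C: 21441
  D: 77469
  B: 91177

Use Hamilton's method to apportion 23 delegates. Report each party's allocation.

Standard divisor: 190087 ÷ 23 ≈ 8264.652.
Standard quotas: C 2.5943, D 9.3735, B 11.0322.
Lower quotas: C 2, D 9, B 11 (sum 22, leaving 1 seat).
Remainders in descending order: C 0.5943, D 0.3735, B 0.0322.
Largest remainder: C receives the extra seat.

C=3, D=9, B=11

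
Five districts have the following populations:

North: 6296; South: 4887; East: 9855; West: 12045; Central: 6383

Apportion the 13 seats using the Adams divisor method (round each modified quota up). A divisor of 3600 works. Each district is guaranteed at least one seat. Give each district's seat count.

North 2, South 2, East 3, West 4, Central 2

With modified divisor 3600: modified quotas North 1.749, South 1.357, East 2.737, West 3.346, Central 1.773.
Rounding up: North 2, South 2, East 3, West 4, Central 2 (total 13).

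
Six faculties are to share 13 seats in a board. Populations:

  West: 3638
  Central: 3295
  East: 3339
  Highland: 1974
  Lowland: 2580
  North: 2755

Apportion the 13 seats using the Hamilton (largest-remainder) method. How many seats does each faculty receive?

West=3, Central=2, East=3, Highland=1, Lowland=2, North=2

Total 17581; standard divisor 17581/13 ≈ 1352.385.
Standard quotas: West 2.690, Central 2.436, East 2.469, Highland 1.460, Lowland 1.908, North 2.037.
Lower quotas: West 2, Central 2, East 2, Highland 1, Lowland 1, North 2 (sum 10, leaving 3 seats).
Remainders in descending order: Lowland 0.908, West 0.690, East 0.469, Highland 0.460, Central 0.436, North 0.037.
Largest remainders: Lowland, West, East receive the extra seats.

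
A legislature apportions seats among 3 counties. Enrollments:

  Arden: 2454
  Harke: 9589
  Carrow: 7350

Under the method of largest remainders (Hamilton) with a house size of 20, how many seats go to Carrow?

8

Standard divisor: 19393 ÷ 20 ≈ 969.65.
Standard quotas: Arden 2.5308, Harke 9.8891, Carrow 7.5801.
Lower quotas: Arden 2, Harke 9, Carrow 7 (sum 18, leaving 2 seats).
Remainders in descending order: Harke 0.8891, Carrow 0.5801, Arden 0.5308.
Largest remainders: Harke, Carrow receive the extra seats.
Carrow receives 8.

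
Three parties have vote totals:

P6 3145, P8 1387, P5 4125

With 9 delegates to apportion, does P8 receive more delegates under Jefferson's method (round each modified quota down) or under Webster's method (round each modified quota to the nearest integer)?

Webster

Jefferson: P6 3, P8 1, P5 5.
Webster: P6 3, P8 2, P5 4.
P8 gets 1 under Jefferson and 2 under Webster.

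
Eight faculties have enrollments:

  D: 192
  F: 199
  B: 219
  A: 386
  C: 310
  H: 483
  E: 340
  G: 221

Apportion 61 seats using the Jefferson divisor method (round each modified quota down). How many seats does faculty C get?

8

Standard divisor 2350/61 ≈ 38.525; standard quotas: D 4.984, F 5.166, B 5.685, A 10.020, C 8.047, H 12.537, E 8.826, G 5.737.
Rounding down gives 4, 5, 5, 10, 8, 12, 8, 5 = 57 seats, so the divisor must be adjusted.
With modified divisor 36.7: modified quotas D 5.232, F 5.422, B 5.967, A 10.518, C 8.447, H 13.161, E 9.264, G 6.022.
Rounding down: D 5, F 5, B 5, A 10, C 8, H 13, E 9, G 6 (total 61).
C receives 8.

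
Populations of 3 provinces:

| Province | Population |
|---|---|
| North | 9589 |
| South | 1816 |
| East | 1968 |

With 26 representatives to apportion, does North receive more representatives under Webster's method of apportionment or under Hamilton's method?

Webster: North 18, South 4, East 4.
Hamilton: North 19, South 3, East 4.
North gets 18 under Webster and 19 under Hamilton.

Hamilton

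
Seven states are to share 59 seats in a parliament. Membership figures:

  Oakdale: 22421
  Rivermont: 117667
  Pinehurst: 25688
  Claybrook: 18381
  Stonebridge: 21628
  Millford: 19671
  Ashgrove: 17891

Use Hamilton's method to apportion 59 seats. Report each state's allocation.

The standard divisor is 243347/59 ≈ 4124.525.
Standard quotas: Oakdale 5.4360, Rivermont 28.5286, Pinehurst 6.2281, Claybrook 4.4565, Stonebridge 5.2438, Millford 4.7693, Ashgrove 4.3377.
Lower quotas: Oakdale 5, Rivermont 28, Pinehurst 6, Claybrook 4, Stonebridge 5, Millford 4, Ashgrove 4 (sum 56, leaving 3 seats).
Remainders in descending order: Millford 0.7693, Rivermont 0.5286, Claybrook 0.4565, Oakdale 0.4360, Ashgrove 0.3377, Stonebridge 0.2438, Pinehurst 0.2281.
The surplus seats go to Millford, Rivermont, Claybrook.

Oakdale: 5, Rivermont: 29, Pinehurst: 6, Claybrook: 5, Stonebridge: 5, Millford: 5, Ashgrove: 4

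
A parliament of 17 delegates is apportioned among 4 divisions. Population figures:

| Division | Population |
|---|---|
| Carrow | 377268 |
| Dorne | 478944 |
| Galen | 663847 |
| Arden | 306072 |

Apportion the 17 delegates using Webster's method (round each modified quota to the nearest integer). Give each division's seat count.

Standard divisor 1826131/17 ≈ 107419.471; standard quotas: Carrow 3.512, Dorne 4.459, Galen 6.180, Arden 2.849.
Rounding to the nearest integer gives Carrow 4, Dorne 4, Galen 6, Arden 3 — total 17, matching the house size, so no adjustment is needed.

Carrow 4, Dorne 4, Galen 6, Arden 3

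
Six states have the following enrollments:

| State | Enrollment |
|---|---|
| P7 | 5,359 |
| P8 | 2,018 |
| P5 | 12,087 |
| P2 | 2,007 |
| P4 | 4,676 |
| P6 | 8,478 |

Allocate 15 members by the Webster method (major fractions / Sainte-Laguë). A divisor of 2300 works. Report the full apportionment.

With modified divisor 2300: modified quotas P7 2.330, P8 0.877, P5 5.255, P2 0.873, P4 2.033, P6 3.686.
Rounding to the nearest integer: P7 2, P8 1, P5 5, P2 1, P4 2, P6 4 (total 15).

P7 2, P8 1, P5 5, P2 1, P4 2, P6 4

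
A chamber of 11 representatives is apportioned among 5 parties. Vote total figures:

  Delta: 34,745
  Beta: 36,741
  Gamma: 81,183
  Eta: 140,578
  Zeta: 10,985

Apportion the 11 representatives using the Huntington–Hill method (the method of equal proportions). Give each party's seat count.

With divisor 28707: modified quotas Delta 1.210, Beta 1.280, Gamma 2.828, Eta 4.897, Zeta 0.383.
Geometric-mean thresholds: Delta √(1·2)=1.414, Beta √(1·2)=1.414, Gamma √(2·3)=2.449, Eta √(4·5)=4.472, Zeta (min 1).
Each quota rounded against its threshold gives Delta 1, Beta 1, Gamma 3, Eta 5, Zeta 1 (total 11).

Delta 1, Beta 1, Gamma 3, Eta 5, Zeta 1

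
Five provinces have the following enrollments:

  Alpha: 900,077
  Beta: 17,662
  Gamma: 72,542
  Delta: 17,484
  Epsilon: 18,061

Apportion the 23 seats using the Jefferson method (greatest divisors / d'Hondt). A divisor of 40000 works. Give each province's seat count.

Alpha: 22; Beta: 0; Gamma: 1; Delta: 0; Epsilon: 0

With modified divisor 40000: modified quotas Alpha 22.502, Beta 0.442, Gamma 1.814, Delta 0.437, Epsilon 0.452.
Rounding down: Alpha 22, Beta 0, Gamma 1, Delta 0, Epsilon 0 (total 23).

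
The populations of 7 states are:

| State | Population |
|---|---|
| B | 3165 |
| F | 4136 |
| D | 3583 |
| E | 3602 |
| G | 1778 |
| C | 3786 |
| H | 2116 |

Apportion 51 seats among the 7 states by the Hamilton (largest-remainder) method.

B=7; F=10; D=8; E=8; G=4; C=9; H=5

The standard divisor is 22166/51 ≈ 434.627.
Standard quotas: B 7.282, F 9.516, D 8.244, E 8.288, G 4.091, C 8.711, H 4.869.
Lower quotas: B 7, F 9, D 8, E 8, G 4, C 8, H 4 (sum 48, leaving 3 seats).
Remainders in descending order: H 0.869, C 0.711, F 0.516, E 0.288, B 0.282, D 0.244, G 0.091.
The surplus seats go to H, C, F.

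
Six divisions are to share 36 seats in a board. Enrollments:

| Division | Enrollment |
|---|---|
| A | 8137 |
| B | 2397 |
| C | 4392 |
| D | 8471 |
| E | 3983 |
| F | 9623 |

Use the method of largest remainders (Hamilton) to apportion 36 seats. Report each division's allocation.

A: 8; B: 2; C: 4; D: 8; E: 4; F: 10

The standard divisor is 37003/36 ≈ 1027.861.
Standard quotas: A 7.9164, B 2.3320, C 4.2730, D 8.2414, E 3.8750, F 9.3622.
Lower quotas: A 7, B 2, C 4, D 8, E 3, F 9 (sum 33, leaving 3 seats).
Remainders in descending order: A 0.9164, E 0.8750, F 0.3622, B 0.3320, C 0.2730, D 0.2414.
The surplus seats go to A, E, F.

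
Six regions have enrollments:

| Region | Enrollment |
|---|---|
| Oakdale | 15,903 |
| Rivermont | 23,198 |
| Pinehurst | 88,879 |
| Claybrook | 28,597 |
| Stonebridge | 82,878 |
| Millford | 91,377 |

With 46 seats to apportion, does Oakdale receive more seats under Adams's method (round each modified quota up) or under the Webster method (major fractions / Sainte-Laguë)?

Adams

Adams: Oakdale 3, Rivermont 4, Pinehurst 12, Claybrook 4, Stonebridge 11, Millford 12.
Webster: Oakdale 2, Rivermont 3, Pinehurst 12, Claybrook 4, Stonebridge 12, Millford 13.
Oakdale gets 3 under Adams and 2 under Webster.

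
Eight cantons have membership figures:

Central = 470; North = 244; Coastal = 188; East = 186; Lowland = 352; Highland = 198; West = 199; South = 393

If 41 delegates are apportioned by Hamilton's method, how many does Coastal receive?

Total 2230; standard divisor 2230/41 ≈ 54.39.
Standard quotas: Central 8.641, North 4.486, Coastal 3.457, East 3.420, Lowland 6.472, Highland 3.640, West 3.659, South 7.226.
Lower quotas: Central 8, North 4, Coastal 3, East 3, Lowland 6, Highland 3, West 3, South 7 (sum 37, leaving 4 seats).
Remainders in descending order: West 0.659, Central 0.641, Highland 0.640, North 0.486, Lowland 0.472, Coastal 0.457, East 0.420, South 0.226.
The surplus seats go to West, Central, Highland, North.
Coastal receives 3.

3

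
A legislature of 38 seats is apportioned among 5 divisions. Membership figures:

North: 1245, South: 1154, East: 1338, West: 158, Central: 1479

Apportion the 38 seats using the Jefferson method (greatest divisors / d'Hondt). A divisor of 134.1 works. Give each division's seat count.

North 9, South 8, East 9, West 1, Central 11

With modified divisor 134.1: modified quotas North 9.284, South 8.606, East 9.978, West 1.178, Central 11.029.
Rounding down: North 9, South 8, East 9, West 1, Central 11 (total 38).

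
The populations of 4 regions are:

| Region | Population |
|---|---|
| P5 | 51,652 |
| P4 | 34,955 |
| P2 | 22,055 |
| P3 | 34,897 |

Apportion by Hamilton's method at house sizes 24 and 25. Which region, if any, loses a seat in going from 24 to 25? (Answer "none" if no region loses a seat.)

At 24 seats: P5 8, P4 6, P2 4, P3 6.
At 25 seats: P5 9, P4 6, P2 4, P3 6.
No region's allocation decreased.

none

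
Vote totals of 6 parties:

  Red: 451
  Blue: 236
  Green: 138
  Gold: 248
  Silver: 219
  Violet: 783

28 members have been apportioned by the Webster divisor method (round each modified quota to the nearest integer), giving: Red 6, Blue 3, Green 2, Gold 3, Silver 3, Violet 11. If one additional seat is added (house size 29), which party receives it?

Gold

Priority for the next seat is population ÷ (current seats + 0.5).
Priorities: Red 69.385, Blue 67.429, Green 55.200, Gold 70.857, Silver 62.571, Violet 68.087.
Highest priority: Gold.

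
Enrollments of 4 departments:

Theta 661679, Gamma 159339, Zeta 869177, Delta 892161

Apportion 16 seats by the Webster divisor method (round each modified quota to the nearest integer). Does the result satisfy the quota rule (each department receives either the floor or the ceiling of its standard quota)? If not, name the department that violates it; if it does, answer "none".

none

Standard quotas: Theta 4.100, Gamma 0.987, Zeta 5.385, Delta 5.528.
Webster allocation: Theta 4, Gamma 1, Zeta 5, Delta 6.
Every allocation lies between the lower and upper quota.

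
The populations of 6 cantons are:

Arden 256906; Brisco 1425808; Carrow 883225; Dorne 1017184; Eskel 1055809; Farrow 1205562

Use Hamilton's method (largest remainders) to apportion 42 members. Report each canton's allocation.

Total 5844494; standard divisor 5844494/42 ≈ 139154.619.
Standard quotas: Arden 1.8462, Brisco 10.2462, Carrow 6.3471, Dorne 7.3097, Eskel 7.5873, Farrow 8.6635.
Lower quotas: Arden 1, Brisco 10, Carrow 6, Dorne 7, Eskel 7, Farrow 8 (sum 39, leaving 3 seats).
Remainders in descending order: Arden 0.8462, Farrow 0.6635, Eskel 0.5873, Carrow 0.3471, Dorne 0.3097, Brisco 0.2462.
The surplus seats go to Arden, Farrow, Eskel.

Arden 2, Brisco 10, Carrow 6, Dorne 7, Eskel 8, Farrow 9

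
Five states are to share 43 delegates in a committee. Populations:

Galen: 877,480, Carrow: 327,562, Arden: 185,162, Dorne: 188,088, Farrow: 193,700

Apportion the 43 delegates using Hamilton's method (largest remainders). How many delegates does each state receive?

Standard divisor: 1771992 ÷ 43 ≈ 41209.116.
Standard quotas: Galen 21.2933, Carrow 7.9488, Arden 4.4932, Dorne 4.5642, Farrow 4.7004.
Lower quotas: Galen 21, Carrow 7, Arden 4, Dorne 4, Farrow 4 (sum 40, leaving 3 seats).
Remainders in descending order: Carrow 0.9488, Farrow 0.7004, Dorne 0.5642, Arden 0.4932, Galen 0.2933.
The surplus seats go to Carrow, Farrow, Dorne.

Galen 21; Carrow 8; Arden 4; Dorne 5; Farrow 5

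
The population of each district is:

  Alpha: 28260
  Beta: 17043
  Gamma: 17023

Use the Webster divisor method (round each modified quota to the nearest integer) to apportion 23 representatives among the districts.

Alpha 11, Beta 6, Gamma 6

Standard divisor 62326/23 ≈ 2709.826; standard quotas: Alpha 10.429, Beta 6.289, Gamma 6.282.
Rounding to the nearest integer gives 10, 6, 6 = 22 seats, so the divisor must be adjusted.
With modified divisor 2660: modified quotas Alpha 10.624, Beta 6.407, Gamma 6.400.
Rounding to the nearest integer: Alpha 11, Beta 6, Gamma 6 (total 23).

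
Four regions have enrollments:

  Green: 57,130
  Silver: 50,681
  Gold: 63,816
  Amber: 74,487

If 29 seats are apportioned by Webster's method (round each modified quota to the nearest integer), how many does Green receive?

Standard divisor 246114/29 ≈ 8486.69; standard quotas: Green 6.732, Silver 5.972, Gold 7.520, Amber 8.777.
Rounding to the nearest integer gives 7, 6, 8, 9 = 30 seats, so the divisor must be adjusted.
With modified divisor 8600: modified quotas Green 6.643, Silver 5.893, Gold 7.420, Amber 8.661.
Rounding to the nearest integer: Green 7, Silver 6, Gold 7, Amber 9 (total 29).
Green receives 7.

7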